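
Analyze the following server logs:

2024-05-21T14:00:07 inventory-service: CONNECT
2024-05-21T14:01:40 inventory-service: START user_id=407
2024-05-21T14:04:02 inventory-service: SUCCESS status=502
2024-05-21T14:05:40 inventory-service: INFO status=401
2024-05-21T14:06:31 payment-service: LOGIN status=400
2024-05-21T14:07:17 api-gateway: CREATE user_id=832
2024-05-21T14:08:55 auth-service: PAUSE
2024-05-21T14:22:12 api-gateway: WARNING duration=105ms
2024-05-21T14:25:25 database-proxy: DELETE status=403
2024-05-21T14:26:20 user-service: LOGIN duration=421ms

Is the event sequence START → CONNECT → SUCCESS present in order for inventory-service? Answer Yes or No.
No

To verify sequence order:

1. Find all events in sequence START → CONNECT → SUCCESS for inventory-service
2. Extract their timestamps
3. Check if timestamps are in ascending order
4. Result: No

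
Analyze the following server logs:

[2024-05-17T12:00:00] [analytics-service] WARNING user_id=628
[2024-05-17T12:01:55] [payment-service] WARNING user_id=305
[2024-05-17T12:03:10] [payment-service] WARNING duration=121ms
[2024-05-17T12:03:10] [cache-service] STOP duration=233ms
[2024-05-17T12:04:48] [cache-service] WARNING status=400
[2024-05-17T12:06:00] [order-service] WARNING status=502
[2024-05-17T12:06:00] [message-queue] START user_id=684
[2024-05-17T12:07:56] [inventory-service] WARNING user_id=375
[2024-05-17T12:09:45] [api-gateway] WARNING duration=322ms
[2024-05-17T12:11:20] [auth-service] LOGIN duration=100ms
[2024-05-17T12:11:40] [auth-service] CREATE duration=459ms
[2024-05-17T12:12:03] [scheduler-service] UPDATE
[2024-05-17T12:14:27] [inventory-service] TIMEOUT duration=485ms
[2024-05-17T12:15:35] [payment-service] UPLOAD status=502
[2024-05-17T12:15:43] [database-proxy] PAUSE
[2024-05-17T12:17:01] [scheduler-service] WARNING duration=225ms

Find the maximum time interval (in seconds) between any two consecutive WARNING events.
436

To find the longest gap:

1. Extract all WARNING events in chronological order
2. Calculate time differences between consecutive events
3. Find the maximum difference
4. Longest gap: 436 seconds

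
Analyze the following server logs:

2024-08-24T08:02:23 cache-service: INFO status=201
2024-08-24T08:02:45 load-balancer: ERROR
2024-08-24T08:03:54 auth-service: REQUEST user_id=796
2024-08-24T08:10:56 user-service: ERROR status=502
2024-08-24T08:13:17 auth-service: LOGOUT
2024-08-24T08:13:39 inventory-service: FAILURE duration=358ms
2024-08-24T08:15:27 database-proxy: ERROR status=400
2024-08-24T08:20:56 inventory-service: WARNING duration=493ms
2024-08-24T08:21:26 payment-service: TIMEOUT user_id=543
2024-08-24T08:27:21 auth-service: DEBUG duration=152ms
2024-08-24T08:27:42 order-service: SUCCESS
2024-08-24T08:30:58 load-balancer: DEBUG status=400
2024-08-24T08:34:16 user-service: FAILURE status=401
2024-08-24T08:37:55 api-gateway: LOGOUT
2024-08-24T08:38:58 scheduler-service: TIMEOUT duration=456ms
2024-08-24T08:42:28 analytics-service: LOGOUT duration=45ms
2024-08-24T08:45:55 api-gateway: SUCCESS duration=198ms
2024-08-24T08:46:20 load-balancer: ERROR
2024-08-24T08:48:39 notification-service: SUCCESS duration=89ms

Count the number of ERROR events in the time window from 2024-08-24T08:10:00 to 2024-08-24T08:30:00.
2

To count events in the time window:

1. Window boundaries: 2024-08-24T08:10:00 to 2024-08-24T08:30:00
2. Filter for ERROR events within this window
3. Count matching events: 2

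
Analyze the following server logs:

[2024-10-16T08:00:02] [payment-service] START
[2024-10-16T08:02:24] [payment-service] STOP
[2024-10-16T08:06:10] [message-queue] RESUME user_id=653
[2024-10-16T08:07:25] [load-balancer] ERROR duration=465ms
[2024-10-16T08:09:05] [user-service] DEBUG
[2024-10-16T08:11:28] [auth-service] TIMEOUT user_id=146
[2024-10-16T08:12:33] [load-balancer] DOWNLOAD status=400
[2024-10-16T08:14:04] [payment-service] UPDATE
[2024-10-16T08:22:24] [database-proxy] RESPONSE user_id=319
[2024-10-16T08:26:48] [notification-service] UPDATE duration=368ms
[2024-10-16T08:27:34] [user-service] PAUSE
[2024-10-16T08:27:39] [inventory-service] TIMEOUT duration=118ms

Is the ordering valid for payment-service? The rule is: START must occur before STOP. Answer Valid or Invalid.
Valid

To validate ordering:

1. Required order: START → STOP
2. Rule: START must occur before STOP
3. Check actual order of events for payment-service
4. Result: Valid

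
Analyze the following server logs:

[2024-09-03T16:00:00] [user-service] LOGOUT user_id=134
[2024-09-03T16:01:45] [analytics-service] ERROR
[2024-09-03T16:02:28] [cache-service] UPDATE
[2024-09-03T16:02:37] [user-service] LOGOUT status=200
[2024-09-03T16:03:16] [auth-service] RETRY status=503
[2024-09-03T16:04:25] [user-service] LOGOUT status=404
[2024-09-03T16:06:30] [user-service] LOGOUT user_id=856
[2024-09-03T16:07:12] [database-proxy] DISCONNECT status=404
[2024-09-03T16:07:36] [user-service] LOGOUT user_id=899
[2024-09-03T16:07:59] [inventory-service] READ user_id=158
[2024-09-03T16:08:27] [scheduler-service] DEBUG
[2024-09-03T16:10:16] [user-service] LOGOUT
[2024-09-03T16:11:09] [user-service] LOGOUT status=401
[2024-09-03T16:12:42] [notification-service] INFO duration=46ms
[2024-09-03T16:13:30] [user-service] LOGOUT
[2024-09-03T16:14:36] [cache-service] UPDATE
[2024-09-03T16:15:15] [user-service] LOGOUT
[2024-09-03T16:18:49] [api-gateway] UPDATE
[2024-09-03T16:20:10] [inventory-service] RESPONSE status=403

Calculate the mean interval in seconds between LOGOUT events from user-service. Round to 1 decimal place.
114.4

To calculate average interval:

1. Find all LOGOUT events for user-service in order
2. Calculate time gaps between consecutive events
3. Compute mean of gaps: 915 / 8 = 114.4 seconds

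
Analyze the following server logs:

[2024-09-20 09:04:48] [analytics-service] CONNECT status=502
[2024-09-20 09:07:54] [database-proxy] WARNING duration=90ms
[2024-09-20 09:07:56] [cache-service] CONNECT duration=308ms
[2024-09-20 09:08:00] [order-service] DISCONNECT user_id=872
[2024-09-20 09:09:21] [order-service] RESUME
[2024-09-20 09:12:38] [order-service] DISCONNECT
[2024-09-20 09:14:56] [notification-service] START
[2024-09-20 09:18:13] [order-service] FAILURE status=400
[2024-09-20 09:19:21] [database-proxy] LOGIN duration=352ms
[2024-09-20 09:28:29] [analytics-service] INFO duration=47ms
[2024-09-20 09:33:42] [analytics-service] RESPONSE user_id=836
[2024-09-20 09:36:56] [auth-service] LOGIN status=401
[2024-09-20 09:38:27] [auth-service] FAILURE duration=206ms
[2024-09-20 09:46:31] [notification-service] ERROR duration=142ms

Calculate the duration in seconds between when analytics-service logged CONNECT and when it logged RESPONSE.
1734

To find the time between events:

1. Locate the first CONNECT event for analytics-service: 2024-09-20 09:04:48
2. Locate the first RESPONSE event for analytics-service: 2024-09-20 09:33:42
3. Calculate the difference: 2024-09-20 09:33:42 - 2024-09-20 09:04:48 = 1734 seconds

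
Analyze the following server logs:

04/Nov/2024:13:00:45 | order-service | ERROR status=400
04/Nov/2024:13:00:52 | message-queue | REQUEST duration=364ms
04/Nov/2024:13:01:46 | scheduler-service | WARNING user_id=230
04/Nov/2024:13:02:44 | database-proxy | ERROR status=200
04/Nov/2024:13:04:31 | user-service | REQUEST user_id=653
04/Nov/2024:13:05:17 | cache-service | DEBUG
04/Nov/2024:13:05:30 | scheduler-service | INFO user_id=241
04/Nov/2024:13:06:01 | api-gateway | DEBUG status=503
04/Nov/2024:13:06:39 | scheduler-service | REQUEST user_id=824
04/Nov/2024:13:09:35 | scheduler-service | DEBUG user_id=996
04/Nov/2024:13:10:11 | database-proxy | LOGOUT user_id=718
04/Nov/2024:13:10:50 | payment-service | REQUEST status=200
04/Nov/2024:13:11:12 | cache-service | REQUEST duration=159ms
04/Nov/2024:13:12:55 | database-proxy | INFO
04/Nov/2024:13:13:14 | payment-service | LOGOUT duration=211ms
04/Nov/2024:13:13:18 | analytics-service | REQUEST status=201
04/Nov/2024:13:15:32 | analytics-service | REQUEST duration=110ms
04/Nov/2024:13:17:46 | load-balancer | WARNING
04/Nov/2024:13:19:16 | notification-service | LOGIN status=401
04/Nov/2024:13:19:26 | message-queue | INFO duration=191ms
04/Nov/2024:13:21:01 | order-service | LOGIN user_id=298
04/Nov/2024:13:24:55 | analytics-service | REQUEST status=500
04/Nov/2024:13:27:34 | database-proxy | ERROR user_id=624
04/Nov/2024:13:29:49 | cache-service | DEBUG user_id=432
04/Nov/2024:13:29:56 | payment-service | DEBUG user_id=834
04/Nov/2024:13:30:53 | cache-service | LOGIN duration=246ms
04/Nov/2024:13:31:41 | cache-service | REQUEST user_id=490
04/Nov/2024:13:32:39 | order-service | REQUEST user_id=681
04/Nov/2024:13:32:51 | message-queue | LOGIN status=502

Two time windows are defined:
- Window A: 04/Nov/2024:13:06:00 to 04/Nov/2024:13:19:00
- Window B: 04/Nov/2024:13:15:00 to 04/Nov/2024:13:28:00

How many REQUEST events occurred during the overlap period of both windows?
1

To find overlap events:

1. Window A: 04/Nov/2024:13:06:00 to 04/Nov/2024:13:19:00
2. Window B: 04/Nov/2024:13:15:00 to 04/Nov/2024:13:28:00
3. Overlap period: 04/Nov/2024:13:15:00 to 04/Nov/2024:13:19:00
4. Count REQUEST events in overlap: 1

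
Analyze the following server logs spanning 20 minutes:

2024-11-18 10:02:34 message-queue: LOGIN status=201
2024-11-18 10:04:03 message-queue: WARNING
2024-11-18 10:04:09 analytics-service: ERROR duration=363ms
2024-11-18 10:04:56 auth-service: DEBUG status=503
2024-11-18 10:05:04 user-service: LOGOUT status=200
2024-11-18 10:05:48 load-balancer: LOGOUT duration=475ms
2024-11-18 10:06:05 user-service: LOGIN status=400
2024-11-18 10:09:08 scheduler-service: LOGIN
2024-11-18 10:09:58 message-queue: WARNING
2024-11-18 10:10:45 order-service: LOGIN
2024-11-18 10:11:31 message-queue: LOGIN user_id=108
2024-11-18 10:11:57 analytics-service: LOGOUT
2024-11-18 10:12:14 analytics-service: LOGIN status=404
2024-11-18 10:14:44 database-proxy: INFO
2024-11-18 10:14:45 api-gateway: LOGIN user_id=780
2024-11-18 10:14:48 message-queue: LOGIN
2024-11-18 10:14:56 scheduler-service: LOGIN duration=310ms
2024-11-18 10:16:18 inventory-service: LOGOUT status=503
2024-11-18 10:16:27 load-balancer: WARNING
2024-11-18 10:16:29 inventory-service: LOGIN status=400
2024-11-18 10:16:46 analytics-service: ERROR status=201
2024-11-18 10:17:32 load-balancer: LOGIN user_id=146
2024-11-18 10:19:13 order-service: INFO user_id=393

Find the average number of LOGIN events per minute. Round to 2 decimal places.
0.55

To calculate the rate:

1. Count total LOGIN events: 11
2. Total time period: 20 minutes
3. Rate = 11 / 20 = 0.55 events per minute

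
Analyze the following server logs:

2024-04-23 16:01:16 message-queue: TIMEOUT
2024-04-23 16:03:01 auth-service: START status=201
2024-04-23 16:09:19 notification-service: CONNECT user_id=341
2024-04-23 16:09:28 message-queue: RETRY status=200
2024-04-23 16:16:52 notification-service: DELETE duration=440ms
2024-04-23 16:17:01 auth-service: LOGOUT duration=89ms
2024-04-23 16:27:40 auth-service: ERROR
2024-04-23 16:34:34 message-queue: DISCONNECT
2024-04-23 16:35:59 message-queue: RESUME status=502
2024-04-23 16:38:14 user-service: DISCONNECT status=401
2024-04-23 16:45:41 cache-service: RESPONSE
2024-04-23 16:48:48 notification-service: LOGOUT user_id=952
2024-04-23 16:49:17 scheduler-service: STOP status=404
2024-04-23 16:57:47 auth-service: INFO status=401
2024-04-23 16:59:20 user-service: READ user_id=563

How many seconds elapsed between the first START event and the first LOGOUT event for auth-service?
840

To find the time between events:

1. Locate the first START event for auth-service: 2024-04-23 16:03:01
2. Locate the first LOGOUT event for auth-service: 2024-04-23 16:17:01
3. Calculate the difference: 2024-04-23 16:17:01 - 2024-04-23 16:03:01 = 840 seconds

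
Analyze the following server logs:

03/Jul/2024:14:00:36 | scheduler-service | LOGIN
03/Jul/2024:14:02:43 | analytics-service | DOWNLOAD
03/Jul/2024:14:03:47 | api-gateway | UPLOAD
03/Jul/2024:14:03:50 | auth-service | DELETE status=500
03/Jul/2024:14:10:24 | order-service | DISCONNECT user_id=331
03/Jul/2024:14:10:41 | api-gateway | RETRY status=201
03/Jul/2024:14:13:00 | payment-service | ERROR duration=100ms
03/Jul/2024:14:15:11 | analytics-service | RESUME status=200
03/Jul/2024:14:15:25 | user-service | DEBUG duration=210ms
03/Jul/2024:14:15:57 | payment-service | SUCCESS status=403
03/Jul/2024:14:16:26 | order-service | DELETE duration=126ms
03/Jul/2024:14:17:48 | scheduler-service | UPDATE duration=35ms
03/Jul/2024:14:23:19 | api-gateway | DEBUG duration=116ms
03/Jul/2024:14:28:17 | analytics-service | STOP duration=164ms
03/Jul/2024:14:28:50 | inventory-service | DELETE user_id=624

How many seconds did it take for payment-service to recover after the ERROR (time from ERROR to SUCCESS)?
177

To calculate recovery time:

1. Find ERROR event for payment-service: 03/Jul/2024:14:13:00
2. Find next SUCCESS event for payment-service: 03/Jul/2024:14:15:57
3. Recovery time: 03/Jul/2024:14:15:57 - 03/Jul/2024:14:13:00 = 177 seconds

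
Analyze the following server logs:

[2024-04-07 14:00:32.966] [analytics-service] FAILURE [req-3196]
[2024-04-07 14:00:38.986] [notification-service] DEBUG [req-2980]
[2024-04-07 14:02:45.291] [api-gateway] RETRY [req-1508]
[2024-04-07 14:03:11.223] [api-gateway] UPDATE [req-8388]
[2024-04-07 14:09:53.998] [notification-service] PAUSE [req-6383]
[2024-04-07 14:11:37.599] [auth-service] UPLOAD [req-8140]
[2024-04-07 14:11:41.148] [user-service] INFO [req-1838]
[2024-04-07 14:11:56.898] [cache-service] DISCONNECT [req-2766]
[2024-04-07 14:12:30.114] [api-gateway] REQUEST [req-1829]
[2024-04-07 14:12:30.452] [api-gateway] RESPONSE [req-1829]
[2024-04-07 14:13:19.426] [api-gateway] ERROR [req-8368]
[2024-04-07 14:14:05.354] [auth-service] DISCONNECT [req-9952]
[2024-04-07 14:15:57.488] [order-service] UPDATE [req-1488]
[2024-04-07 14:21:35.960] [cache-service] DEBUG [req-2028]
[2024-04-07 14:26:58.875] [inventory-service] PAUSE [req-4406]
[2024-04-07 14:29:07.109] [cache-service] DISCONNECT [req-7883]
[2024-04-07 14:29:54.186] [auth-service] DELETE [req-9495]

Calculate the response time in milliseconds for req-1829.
338

To calculate latency:

1. Find REQUEST with id req-1829: 2024-04-07 14:12:30.114
2. Find RESPONSE with id req-1829: 2024-04-07 14:12:30.452
3. Latency: 2024-04-07 14:12:30.452 - 2024-04-07 14:12:30.114 = 338ms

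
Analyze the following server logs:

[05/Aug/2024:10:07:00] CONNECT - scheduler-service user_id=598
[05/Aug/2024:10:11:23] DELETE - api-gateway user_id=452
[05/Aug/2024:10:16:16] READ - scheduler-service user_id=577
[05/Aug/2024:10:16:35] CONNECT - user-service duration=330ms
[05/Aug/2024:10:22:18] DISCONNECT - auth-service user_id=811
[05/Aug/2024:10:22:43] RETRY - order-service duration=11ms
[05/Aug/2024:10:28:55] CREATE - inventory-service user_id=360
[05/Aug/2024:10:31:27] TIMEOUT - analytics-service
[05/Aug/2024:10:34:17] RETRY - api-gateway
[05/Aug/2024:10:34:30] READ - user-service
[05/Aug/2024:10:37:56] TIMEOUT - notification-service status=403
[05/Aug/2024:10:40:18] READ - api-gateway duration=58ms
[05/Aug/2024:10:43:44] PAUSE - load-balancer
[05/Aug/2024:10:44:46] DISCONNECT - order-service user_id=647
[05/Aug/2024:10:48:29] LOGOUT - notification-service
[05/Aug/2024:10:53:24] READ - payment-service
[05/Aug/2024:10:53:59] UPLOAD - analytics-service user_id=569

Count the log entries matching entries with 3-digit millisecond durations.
1

To find matching entries:

1. Pattern to match: entries with 3-digit millisecond durations
2. Scan each log entry for the pattern
3. Count matches: 1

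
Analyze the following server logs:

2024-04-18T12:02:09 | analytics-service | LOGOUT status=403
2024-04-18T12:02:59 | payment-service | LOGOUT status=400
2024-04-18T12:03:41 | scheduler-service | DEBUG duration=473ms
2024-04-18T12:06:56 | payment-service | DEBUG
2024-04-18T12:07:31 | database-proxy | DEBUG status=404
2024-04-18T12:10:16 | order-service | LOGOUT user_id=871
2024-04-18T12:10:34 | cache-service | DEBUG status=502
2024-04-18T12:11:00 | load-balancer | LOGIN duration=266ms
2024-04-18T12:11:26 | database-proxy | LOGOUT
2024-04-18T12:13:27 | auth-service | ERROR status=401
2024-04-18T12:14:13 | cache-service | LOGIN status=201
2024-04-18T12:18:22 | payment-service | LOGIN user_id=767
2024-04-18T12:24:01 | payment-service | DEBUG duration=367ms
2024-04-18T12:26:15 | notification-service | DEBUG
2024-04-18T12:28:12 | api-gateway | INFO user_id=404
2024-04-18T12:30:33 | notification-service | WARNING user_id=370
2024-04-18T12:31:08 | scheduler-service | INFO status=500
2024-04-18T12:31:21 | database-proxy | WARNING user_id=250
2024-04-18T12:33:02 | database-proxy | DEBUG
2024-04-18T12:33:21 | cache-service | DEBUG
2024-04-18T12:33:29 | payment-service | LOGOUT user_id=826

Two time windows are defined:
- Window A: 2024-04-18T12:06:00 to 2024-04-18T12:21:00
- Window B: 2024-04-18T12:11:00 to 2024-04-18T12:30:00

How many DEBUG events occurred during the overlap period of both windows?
0

To find overlap events:

1. Window A: 2024-04-18T12:06:00 to 2024-04-18T12:21:00
2. Window B: 2024-04-18T12:11:00 to 2024-04-18T12:30:00
3. Overlap period: 2024-04-18T12:11:00 to 2024-04-18T12:21:00
4. Count DEBUG events in overlap: 0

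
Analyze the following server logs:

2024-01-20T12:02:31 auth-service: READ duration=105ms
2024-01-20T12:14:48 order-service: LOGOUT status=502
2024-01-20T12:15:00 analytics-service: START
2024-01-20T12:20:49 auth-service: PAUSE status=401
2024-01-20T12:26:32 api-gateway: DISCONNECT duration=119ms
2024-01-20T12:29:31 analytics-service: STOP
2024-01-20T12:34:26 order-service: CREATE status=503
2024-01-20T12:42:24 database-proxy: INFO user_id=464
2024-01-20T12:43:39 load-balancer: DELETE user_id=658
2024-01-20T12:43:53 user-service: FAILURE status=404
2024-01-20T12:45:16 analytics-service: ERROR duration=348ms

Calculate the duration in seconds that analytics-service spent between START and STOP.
871

To calculate state duration:

1. Find START event for analytics-service: 2024-01-20T12:15:00
2. Find STOP event for analytics-service: 2024-01-20T12:29:31
3. Calculate duration: 2024-01-20T12:29:31 - 2024-01-20T12:15:00 = 871 seconds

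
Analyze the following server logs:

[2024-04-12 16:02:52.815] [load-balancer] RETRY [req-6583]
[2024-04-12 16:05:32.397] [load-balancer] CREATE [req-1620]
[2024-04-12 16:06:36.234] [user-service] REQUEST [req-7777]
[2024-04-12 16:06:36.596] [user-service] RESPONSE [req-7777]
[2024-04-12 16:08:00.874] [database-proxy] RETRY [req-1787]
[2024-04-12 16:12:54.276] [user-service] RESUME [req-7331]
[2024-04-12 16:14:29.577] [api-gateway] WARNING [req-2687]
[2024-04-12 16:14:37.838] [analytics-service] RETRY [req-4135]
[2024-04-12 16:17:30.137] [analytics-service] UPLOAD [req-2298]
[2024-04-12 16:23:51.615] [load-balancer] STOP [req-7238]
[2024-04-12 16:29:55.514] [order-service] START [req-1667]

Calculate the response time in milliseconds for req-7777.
362

To calculate latency:

1. Find REQUEST with id req-7777: 2024-04-12 16:06:36.234
2. Find RESPONSE with id req-7777: 2024-04-12 16:06:36.596
3. Latency: 2024-04-12 16:06:36.596 - 2024-04-12 16:06:36.234 = 362ms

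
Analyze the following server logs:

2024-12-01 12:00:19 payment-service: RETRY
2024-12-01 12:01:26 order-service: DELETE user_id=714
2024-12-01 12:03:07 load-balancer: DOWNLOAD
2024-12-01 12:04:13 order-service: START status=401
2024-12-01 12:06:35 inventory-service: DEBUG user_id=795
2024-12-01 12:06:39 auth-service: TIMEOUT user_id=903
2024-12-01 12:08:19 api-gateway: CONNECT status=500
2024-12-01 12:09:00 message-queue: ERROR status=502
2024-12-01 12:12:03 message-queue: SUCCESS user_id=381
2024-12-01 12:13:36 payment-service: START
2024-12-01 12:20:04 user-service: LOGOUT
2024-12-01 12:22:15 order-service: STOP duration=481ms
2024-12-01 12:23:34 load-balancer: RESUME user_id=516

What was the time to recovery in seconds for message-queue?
183

To calculate recovery time:

1. Find ERROR event for message-queue: 2024-12-01 12:09:00
2. Find next SUCCESS event for message-queue: 2024-12-01 12:12:03
3. Recovery time: 2024-12-01 12:12:03 - 2024-12-01 12:09:00 = 183 seconds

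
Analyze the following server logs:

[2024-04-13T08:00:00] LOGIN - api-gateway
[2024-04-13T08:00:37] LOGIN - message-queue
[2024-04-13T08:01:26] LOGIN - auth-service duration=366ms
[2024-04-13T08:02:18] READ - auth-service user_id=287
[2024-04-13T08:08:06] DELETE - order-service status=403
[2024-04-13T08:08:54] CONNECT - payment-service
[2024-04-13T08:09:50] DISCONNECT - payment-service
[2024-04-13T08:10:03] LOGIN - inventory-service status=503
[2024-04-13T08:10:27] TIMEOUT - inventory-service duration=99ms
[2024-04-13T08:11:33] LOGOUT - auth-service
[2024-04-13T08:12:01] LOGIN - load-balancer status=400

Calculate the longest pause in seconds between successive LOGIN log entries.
517

To find the longest gap:

1. Extract all LOGIN events in chronological order
2. Calculate time differences between consecutive events
3. Find the maximum difference
4. Longest gap: 517 seconds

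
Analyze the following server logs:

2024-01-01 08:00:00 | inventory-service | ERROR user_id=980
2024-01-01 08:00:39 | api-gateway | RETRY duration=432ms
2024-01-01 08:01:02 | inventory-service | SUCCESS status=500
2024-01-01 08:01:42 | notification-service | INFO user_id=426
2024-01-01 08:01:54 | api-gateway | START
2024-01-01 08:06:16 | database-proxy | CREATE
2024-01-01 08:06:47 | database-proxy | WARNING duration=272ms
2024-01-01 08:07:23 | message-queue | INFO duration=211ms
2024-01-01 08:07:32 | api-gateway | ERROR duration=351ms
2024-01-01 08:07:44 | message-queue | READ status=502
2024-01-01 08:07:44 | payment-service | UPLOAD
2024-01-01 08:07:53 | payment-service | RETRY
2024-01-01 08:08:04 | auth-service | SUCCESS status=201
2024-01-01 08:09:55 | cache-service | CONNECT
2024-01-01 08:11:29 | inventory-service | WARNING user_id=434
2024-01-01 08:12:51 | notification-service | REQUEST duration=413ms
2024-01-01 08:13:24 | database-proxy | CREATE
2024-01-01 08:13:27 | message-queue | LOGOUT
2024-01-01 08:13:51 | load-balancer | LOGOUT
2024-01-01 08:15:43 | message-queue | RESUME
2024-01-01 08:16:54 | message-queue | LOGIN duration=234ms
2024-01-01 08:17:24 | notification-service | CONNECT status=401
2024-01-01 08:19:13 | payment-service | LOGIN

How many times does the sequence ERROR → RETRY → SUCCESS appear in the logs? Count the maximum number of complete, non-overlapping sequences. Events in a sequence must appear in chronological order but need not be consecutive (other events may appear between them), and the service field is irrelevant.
2

To count sequences:

1. Look for pattern: ERROR → RETRY → SUCCESS
2. Greedily scan the log in chronological order, matching each sequence element in turn (ignoring service)
3. Each time the full pattern completes, increment the count and restart matching from the next event
4. Complete non-overlapping sequences found: 2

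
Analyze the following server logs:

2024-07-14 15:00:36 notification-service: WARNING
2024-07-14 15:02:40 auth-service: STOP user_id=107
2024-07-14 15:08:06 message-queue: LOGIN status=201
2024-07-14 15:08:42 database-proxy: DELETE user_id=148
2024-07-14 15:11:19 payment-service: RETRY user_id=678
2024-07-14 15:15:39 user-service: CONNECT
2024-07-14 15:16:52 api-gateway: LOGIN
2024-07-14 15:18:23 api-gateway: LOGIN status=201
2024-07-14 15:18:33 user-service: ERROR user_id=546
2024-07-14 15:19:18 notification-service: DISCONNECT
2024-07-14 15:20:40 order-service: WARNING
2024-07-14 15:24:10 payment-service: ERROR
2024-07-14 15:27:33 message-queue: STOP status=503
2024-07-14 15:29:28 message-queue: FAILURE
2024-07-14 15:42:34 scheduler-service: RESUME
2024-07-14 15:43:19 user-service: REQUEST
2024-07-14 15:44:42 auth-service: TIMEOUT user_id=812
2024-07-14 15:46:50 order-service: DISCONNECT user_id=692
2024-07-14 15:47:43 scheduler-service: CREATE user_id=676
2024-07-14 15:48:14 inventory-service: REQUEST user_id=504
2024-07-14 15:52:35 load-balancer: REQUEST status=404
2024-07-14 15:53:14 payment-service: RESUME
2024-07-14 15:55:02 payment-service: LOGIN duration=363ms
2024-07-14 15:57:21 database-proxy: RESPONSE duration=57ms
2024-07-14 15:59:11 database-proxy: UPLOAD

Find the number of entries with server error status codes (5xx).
1

To find matching entries:

1. Pattern to match: server error status codes (5xx)
2. Scan each log entry for the pattern
3. Count matches: 1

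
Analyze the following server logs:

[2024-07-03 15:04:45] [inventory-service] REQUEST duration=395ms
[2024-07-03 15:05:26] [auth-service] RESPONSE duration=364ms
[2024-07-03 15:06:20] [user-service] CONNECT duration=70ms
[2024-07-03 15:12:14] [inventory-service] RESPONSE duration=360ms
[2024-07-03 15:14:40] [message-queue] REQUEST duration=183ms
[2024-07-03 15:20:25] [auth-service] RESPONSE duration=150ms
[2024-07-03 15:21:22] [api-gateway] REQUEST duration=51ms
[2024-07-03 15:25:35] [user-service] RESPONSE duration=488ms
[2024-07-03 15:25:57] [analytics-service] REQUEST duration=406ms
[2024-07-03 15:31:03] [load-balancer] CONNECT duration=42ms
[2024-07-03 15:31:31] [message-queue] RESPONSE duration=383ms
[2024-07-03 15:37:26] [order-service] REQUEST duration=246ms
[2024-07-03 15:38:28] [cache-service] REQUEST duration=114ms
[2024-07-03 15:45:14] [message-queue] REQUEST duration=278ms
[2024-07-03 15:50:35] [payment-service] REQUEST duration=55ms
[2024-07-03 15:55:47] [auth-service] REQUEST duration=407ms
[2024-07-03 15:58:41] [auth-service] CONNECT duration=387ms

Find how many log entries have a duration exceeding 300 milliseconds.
8

To count timeouts:

1. Threshold: 300ms
2. Extract duration from each log entry
3. Count entries where duration > 300
4. Timeout count: 8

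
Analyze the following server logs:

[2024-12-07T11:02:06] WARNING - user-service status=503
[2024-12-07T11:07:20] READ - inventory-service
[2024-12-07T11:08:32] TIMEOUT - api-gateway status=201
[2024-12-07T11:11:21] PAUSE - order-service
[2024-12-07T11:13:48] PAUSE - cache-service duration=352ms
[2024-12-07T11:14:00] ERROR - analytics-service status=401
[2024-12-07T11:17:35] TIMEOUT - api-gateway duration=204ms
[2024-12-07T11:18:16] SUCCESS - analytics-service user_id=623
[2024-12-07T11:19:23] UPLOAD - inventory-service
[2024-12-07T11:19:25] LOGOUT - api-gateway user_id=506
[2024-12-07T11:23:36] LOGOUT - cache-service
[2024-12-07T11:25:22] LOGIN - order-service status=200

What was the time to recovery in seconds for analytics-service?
256

To calculate recovery time:

1. Find ERROR event for analytics-service: 2024-12-07T11:14:00
2. Find next SUCCESS event for analytics-service: 2024-12-07T11:18:16
3. Recovery time: 2024-12-07T11:18:16 - 2024-12-07T11:14:00 = 256 seconds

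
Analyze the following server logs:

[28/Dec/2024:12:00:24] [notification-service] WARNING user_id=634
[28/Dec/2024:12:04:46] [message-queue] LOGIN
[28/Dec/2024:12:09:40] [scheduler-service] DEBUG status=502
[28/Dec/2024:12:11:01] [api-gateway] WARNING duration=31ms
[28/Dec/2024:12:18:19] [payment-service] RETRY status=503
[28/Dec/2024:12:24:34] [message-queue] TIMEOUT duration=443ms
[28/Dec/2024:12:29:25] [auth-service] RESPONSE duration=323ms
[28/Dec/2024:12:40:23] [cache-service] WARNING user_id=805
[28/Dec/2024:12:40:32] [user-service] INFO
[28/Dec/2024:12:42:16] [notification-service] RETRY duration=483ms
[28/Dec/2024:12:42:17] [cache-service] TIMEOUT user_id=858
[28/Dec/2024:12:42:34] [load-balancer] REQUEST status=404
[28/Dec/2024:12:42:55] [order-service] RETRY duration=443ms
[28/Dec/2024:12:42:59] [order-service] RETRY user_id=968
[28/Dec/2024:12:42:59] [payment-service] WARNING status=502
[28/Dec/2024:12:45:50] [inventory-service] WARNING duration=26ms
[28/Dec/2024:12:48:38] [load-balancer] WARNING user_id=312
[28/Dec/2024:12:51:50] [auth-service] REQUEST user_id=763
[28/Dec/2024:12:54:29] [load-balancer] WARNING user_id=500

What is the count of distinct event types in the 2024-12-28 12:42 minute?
4

To count unique event types:

1. Filter events in the minute starting at 2024-12-28 12:42
2. Extract event types from matching entries
3. Count unique types: 4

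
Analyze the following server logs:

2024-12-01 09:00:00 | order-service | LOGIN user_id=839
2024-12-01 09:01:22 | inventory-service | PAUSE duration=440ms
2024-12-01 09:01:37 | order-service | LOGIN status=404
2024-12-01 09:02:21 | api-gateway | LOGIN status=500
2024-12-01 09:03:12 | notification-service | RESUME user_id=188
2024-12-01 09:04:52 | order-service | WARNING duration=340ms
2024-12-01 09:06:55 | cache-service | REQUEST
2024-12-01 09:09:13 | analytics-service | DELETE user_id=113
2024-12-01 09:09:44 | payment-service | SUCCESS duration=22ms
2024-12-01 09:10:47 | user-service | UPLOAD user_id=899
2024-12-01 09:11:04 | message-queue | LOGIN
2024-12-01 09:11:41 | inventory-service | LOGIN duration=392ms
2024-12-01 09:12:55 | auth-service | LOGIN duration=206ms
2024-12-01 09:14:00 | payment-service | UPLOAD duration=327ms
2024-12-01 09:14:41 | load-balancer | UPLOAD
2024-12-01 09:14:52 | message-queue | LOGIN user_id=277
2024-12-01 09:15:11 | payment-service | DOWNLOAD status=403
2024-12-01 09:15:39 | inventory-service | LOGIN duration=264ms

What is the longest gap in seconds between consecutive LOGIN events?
523

To find the longest gap:

1. Extract all LOGIN events in chronological order
2. Calculate time differences between consecutive events
3. Find the maximum difference
4. Longest gap: 523 seconds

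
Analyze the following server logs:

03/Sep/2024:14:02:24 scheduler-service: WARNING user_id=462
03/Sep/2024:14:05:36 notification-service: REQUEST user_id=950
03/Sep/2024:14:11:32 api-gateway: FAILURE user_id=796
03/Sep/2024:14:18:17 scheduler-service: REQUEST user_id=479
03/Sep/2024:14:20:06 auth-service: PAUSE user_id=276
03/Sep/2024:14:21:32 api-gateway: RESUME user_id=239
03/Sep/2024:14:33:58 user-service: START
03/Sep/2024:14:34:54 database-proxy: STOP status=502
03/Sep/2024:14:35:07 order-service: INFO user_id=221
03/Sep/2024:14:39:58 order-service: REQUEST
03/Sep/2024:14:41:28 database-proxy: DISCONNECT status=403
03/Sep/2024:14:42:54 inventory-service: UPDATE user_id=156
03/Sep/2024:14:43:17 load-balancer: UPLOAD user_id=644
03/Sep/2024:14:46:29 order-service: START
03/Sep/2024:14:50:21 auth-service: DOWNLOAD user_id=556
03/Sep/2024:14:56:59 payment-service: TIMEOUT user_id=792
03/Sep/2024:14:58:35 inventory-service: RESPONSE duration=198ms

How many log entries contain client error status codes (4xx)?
1

To find matching entries:

1. Pattern to match: client error status codes (4xx)
2. Scan each log entry for the pattern
3. Count matches: 1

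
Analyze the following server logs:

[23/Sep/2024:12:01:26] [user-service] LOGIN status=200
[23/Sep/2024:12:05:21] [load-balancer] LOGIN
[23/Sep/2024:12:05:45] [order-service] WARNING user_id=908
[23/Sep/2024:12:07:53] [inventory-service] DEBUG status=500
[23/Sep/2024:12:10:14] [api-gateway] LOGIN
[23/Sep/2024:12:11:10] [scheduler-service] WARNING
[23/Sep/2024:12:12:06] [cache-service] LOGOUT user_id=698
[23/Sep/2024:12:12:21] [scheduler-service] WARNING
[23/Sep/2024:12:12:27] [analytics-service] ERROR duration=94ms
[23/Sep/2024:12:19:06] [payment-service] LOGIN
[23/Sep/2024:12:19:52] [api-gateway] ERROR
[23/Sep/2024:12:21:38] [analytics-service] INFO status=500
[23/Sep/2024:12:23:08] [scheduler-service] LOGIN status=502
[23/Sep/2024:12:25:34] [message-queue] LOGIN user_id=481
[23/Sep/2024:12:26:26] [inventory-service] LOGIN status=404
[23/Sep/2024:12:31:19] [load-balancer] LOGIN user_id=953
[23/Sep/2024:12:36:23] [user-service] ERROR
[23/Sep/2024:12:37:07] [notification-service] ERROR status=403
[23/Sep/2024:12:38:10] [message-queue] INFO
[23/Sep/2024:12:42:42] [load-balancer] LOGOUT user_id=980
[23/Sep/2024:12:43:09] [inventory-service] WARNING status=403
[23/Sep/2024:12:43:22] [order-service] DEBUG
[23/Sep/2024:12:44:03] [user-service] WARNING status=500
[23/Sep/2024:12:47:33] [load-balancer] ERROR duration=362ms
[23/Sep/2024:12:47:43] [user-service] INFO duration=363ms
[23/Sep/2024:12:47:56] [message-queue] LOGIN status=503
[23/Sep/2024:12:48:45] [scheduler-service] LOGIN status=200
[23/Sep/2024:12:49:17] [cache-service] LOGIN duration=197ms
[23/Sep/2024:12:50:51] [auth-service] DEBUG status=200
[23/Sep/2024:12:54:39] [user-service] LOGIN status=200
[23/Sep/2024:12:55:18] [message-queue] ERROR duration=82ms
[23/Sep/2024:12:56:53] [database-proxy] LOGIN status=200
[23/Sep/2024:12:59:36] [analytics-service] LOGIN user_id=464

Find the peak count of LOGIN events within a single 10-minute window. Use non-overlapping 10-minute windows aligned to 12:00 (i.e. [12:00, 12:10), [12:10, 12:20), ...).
3

To find the burst window:

1. Divide the log period into non-overlapping 10-minute windows starting at 12:00
2. Count LOGIN events in each window
3. Find the window with maximum count
4. Maximum events in a window: 3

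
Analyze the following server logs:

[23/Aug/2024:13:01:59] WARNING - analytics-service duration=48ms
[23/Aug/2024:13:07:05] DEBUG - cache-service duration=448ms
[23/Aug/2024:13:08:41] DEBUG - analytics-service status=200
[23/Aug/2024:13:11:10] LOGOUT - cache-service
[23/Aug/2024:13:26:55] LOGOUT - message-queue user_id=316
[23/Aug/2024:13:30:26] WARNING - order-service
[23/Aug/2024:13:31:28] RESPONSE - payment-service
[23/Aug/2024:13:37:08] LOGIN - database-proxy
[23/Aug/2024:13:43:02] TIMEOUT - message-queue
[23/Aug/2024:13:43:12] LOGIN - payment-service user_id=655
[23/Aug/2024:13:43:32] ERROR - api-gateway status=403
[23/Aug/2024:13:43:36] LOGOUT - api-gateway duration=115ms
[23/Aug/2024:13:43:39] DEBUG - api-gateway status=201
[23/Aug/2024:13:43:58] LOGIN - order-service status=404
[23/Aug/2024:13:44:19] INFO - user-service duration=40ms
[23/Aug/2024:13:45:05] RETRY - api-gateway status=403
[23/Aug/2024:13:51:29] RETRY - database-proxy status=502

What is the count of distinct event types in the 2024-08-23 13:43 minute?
5

To count unique event types:

1. Filter events in the minute starting at 2024-08-23 13:43
2. Extract event types from matching entries
3. Count unique types: 5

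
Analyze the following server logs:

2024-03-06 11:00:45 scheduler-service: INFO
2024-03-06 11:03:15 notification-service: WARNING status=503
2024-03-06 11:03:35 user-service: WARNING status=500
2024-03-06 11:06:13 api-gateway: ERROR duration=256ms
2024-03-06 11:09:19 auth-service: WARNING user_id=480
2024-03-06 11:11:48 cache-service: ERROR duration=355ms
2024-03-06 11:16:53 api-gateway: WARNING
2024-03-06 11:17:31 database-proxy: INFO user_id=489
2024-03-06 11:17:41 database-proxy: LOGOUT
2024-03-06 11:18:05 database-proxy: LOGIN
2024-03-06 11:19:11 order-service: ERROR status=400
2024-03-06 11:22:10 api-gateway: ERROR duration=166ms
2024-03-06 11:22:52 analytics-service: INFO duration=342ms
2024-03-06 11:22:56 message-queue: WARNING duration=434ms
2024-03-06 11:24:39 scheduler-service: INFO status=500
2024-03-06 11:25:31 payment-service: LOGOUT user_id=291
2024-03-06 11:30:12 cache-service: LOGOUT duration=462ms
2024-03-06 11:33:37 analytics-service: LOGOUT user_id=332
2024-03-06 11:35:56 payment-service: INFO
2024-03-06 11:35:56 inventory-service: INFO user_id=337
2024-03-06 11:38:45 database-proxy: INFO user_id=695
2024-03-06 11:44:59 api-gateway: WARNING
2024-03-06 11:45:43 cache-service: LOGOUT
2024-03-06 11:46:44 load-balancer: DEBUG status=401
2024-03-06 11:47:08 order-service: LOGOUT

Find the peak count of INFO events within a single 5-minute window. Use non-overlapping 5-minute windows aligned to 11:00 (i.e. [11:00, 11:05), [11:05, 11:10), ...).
3

To find the burst window:

1. Divide the log period into non-overlapping 5-minute windows starting at 11:00
2. Count INFO events in each window
3. Find the window with maximum count
4. Maximum events in a window: 3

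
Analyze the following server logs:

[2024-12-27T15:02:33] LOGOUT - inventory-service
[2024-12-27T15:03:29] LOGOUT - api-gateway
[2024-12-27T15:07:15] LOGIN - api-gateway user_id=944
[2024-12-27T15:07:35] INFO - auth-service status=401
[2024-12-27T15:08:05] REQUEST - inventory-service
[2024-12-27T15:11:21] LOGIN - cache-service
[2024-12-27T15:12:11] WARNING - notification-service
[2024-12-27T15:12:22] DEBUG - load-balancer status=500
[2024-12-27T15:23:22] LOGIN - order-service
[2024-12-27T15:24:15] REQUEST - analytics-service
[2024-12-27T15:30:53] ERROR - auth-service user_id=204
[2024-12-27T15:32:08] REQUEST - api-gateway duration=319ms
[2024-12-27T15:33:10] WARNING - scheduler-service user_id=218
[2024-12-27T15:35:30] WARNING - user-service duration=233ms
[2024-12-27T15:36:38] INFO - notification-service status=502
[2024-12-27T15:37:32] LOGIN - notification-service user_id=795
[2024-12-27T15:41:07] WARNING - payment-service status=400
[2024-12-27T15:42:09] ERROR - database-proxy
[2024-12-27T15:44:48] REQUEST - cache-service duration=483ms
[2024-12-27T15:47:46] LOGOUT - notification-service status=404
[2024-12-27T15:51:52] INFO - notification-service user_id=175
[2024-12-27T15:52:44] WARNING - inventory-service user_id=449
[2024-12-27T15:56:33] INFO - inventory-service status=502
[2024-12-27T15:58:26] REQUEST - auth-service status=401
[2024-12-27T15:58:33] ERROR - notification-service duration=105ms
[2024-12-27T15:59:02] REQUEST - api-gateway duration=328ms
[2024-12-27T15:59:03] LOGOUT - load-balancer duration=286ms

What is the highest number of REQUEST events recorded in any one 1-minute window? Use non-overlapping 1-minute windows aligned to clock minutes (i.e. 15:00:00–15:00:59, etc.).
1

To find the burst window:

1. Divide the log period into non-overlapping 1-minute windows starting at 15:00
2. Count REQUEST events in each window
3. Find the window with maximum count
4. Maximum events in a window: 1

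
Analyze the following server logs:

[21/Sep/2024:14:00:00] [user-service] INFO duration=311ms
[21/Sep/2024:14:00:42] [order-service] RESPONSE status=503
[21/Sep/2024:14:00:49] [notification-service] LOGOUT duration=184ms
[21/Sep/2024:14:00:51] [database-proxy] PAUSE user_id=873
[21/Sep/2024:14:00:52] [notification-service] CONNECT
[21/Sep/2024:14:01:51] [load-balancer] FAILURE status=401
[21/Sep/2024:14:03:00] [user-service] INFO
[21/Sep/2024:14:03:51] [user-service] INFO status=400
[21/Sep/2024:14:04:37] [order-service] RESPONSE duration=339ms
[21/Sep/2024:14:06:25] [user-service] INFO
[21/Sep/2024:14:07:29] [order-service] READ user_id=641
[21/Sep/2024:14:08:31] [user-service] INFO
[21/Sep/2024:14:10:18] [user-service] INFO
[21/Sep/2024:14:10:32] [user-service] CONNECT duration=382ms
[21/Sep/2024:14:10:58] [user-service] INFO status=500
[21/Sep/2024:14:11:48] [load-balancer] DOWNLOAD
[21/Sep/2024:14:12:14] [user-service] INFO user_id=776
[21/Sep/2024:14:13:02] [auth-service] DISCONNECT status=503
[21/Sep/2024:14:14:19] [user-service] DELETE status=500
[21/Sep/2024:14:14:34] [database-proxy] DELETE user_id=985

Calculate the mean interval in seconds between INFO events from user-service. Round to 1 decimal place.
104.9

To calculate average interval:

1. Find all INFO events for user-service in order
2. Calculate time gaps between consecutive events
3. Compute mean of gaps: 734 / 7 = 104.9 seconds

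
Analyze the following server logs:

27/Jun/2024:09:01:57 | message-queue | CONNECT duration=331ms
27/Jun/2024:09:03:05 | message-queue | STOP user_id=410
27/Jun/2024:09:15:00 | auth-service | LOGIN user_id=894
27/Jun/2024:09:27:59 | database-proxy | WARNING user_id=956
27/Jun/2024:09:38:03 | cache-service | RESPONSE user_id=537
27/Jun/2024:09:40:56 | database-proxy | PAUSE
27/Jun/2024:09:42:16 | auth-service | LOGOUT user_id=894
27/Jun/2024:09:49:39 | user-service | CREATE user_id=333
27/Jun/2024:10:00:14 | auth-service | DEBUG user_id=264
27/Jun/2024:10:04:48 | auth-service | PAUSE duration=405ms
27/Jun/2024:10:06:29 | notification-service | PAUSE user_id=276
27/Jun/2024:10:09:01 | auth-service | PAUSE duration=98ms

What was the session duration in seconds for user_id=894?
1636

To calculate session duration:

1. Find LOGIN event for user_id=894: 27/Jun/2024:09:15:00
2. Find LOGOUT event for user_id=894: 27/Jun/2024:09:42:16
3. Session duration: 27/Jun/2024:09:42:16 - 27/Jun/2024:09:15:00 = 1636 seconds (27 minutes)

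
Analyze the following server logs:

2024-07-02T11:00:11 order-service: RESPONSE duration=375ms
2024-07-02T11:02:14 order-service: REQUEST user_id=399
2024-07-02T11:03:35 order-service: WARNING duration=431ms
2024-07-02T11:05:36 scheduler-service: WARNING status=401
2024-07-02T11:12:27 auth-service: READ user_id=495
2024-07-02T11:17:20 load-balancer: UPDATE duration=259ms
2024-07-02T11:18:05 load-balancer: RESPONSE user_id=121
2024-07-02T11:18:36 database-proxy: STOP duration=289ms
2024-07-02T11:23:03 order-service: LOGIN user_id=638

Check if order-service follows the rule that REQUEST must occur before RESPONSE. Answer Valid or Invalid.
Invalid

To validate ordering:

1. Required order: REQUEST → RESPONSE
2. Rule: REQUEST must occur before RESPONSE
3. Check actual order of events for order-service
4. Result: Invalid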